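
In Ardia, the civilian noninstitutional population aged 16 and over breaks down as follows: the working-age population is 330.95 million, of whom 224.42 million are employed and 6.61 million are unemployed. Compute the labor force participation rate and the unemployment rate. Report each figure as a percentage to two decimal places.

Labor force participation rate ≈ 69.81%; unemployment rate ≈ 2.86%.

Labor force = employed + unemployed = 224.42 + 6.61 = 231.03 million.
Unemployment rate = 6.61 / 231.03 = 2.86%.
Labor force participation rate = 231.03 / 330.95 = 69.81%.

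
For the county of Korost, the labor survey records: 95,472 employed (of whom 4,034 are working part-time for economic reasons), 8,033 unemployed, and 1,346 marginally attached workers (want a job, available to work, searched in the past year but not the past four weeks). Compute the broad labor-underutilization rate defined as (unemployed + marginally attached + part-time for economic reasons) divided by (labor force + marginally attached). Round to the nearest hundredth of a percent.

Labor force = 95,472 + 8,033 = 103,505.
Numerator = 8,033 + 1,346 + 4,034 = 13,413.
Denominator = 103,505 + 1,346 = 104,851.
Broad rate = 13,413 / 104,851 = 12.79%.

Broad underutilization rate ≈ 12.79%.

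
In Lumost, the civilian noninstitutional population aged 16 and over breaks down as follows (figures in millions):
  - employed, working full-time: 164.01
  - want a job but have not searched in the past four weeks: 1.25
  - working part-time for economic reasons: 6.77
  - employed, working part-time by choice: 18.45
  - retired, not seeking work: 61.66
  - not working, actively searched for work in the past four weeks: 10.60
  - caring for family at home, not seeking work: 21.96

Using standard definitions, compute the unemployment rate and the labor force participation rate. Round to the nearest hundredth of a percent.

Employed = 164.01 + 6.77 + 18.45 = 189.23 million (anyone who worked, including part-time for economic reasons, counts as employed).
Unemployed = 10.60 million.
Labor force = 189.23 + 10.60 = 199.83 million.
Not in labor force = 1.25 + 61.66 + 21.96 = 84.87 million (those not working and not actively searching are outside the labor force — including those who want a job but have given up searching).
Civilian working-age population = 199.83 + 84.87 = 284.70 million.
Unemployment rate = 10.60 / 199.83 = 5.30%.
Labor force participation rate = 199.83 / 284.70 = 70.19%.

Unemployment rate ≈ 5.30%; labor force participation rate ≈ 70.19%.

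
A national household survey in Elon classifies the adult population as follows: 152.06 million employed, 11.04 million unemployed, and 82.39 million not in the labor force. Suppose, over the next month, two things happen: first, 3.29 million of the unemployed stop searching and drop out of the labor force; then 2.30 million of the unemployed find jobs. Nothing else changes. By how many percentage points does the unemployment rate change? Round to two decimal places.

Initially, labor force = 152.06 + 11.04 = 163.10 million, so u = 11.04/163.10 = 6.77%.
After the first change, unemployed and labor force both fall by 3.29 → E = 152.06, U = 7.75, labor force = 159.81 million.
After the second change, unemployed falls and employed rises by 2.30; labor force unchanged → E = 154.36, U = 5.45, labor force = 159.81 million.
New unemployment rate = 5.45 / 159.81 = 3.41%.
Change = 3.41% − 6.77% = −3.36 percentage points.

The unemployment rate changes by −3.36 percentage points.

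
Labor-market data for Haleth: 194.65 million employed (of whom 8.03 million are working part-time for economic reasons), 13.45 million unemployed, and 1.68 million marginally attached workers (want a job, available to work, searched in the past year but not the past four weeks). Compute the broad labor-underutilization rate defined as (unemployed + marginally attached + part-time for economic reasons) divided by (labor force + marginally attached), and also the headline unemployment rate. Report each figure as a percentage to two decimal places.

Labor force = 194.65 + 13.45 = 208.10 million.
Numerator = 13.45 + 1.68 + 8.03 = 23.16 million.
Denominator = 208.10 + 1.68 = 209.78 million.
Broad rate = 23.16 / 209.78 = 11.04%.
Headline unemployment rate = 13.45 / 208.10 = 6.46%.

Broad underutilization rate ≈ 11.04%; headline unemployment rate ≈ 6.46%.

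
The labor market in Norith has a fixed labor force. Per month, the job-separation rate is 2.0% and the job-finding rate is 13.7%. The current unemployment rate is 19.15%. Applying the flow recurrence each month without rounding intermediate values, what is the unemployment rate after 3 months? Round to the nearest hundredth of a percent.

Unemployment rate after three months ≈ 16.58%.

With a fixed labor force, u_{t+1} = u_t + s·(1−u_t) − f·u_t = u_t·(1−s−f) + s.
Here 1−s−f = 0.843 and s = 0.020.
u_1 = 0.191500 × 0.843 + 0.020 = 0.181434.
u_2 = 0.181434 × 0.843 + 0.020 = 0.172949.
u_3 = 0.172949 × 0.843 + 0.020 = 0.165796.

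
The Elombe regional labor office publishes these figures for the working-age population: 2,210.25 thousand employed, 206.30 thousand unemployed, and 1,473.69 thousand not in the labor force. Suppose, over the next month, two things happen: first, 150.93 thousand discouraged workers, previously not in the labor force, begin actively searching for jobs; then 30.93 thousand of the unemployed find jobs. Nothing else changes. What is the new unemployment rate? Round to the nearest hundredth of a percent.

New unemployment rate ≈ 12.71%.

Initially, labor force = 2,210.25 + 206.30 = 2,416.55 thousand, so u = 206.30/2,416.55 = 8.54%.
After the first change, unemployed and labor force both rise by 150.93 → E = 2,210.25, U = 357.23, labor force = 2,567.48 thousand.
After the second change, unemployed falls and employed rises by 30.93; labor force unchanged → E = 2,241.18, U = 326.30, labor force = 2,567.48 thousand.
New unemployment rate = 326.30 / 2,567.48 = 12.71%.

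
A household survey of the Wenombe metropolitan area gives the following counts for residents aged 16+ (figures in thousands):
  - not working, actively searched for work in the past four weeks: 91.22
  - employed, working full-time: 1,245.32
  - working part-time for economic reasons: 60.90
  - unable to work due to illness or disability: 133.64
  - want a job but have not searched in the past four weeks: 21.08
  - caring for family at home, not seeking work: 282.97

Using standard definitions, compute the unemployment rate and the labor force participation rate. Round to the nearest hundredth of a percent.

Employed = 1,245.32 + 60.90 = 1,306.22 thousand (anyone who worked, including part-time for economic reasons, counts as employed).
Unemployed = 91.22 thousand.
Labor force = 1,306.22 + 91.22 = 1,397.44 thousand.
Not in labor force = 133.64 + 21.08 + 282.97 = 437.69 thousand (those not working and not actively searching are outside the labor force — including those who want a job but have given up searching).
Civilian working-age population = 1,397.44 + 437.69 = 1,835.13 thousand.
Unemployment rate = 91.22 / 1,397.44 = 6.53%.
Labor force participation rate = 1,397.44 / 1,835.13 = 76.15%.

Unemployment rate ≈ 6.53%; labor force participation rate ≈ 76.15%.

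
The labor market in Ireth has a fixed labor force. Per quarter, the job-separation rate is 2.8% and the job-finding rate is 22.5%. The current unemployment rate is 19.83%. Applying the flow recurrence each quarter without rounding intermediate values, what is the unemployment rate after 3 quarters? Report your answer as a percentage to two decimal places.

With a fixed labor force, u_{t+1} = u_t + s·(1−u_t) − f·u_t = u_t·(1−s−f) + s.
Here 1−s−f = 0.747 and s = 0.028.
u_1 = 0.198300 × 0.747 + 0.028 = 0.176130.
u_2 = 0.176130 × 0.747 + 0.028 = 0.159569.
u_3 = 0.159569 × 0.747 + 0.028 = 0.147198.

Unemployment rate after three quarters ≈ 14.72%.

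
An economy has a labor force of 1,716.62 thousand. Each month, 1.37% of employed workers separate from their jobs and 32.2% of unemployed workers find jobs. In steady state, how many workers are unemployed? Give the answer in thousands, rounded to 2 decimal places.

About 70.06 thousand are unemployed in steady state.

Steady-state unemployment rate u* = s/(s+f) = 1.37/(1.37+32.2) = 0.040810.
Unemployed = u* × labor force = 0.040810 × 1,716.62 ≈ 70.06 thousand.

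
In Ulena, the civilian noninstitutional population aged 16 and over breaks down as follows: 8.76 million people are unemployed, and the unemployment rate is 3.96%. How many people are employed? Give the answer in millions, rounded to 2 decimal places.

About 212.45 million are employed.

Labor force = U / u = 8.76 / 0.0396 ≈ 221.21 million.
Employed = labor force − unemployed = 221.21 − 8.76 = 212.45 million.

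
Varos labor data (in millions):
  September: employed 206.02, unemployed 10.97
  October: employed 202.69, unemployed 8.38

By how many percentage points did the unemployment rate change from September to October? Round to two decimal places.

September: labor force = 206.02 + 10.97 = 216.99; u = 10.97/216.99 = 5.06%.
October: labor force = 202.69 + 8.38 = 211.07; u = 8.38/211.07 = 3.97%.
Change = 3.97% − 5.06% = −1.09 pp.

The unemployment rate changed by −1.09 percentage points.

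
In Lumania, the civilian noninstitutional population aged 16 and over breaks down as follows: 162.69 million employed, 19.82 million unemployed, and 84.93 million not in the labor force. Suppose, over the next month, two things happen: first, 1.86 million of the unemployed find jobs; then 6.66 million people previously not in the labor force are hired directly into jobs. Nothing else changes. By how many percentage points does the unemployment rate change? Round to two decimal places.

The unemployment rate changes by −1.37 percentage points.

Initially, labor force = 162.69 + 19.82 = 182.51 million, so u = 19.82/182.51 = 10.86%.
After the first change, unemployed falls and employed rises by 1.86; labor force unchanged → E = 164.55, U = 17.96, labor force = 182.51 million.
After the second change, employed and labor force both rise by 6.66; unemployed unchanged → E = 171.21, U = 17.96, labor force = 189.17 million.
New unemployment rate = 17.96 / 189.17 = 9.49%.
Change = 9.49% − 10.86% = −1.37 percentage points.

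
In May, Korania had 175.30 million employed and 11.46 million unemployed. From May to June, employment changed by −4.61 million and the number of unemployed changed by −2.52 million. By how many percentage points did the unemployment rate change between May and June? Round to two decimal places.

The unemployment rate changed by −1.16 percentage points.

May: labor force = 175.30 + 11.46 = 186.76; u = 11.46/186.76 = 6.14%.
June: labor force = 170.69 + 8.94 = 179.63; u = 8.94/179.63 = 4.98%.
Change = 4.98% − 6.14% = −1.16 pp.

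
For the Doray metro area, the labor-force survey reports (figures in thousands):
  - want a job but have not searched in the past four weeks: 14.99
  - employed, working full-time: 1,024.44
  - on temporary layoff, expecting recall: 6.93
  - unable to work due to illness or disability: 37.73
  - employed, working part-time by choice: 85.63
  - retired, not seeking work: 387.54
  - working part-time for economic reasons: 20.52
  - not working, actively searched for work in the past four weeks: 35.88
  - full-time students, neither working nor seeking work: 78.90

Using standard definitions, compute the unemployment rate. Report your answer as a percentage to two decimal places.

Unemployment rate ≈ 3.65%.

Employed = 1,024.44 + 85.63 + 20.52 = 1,130.59 thousand (anyone who worked, including part-time for economic reasons, counts as employed).
Unemployed = 6.93 + 35.88 = 42.81 thousand (jobless and actively searching, or on temporary layoff).
Labor force = 1,130.59 + 42.81 = 1,173.40 thousand.
Unemployment rate = 42.81 / 1,173.40 = 3.65%.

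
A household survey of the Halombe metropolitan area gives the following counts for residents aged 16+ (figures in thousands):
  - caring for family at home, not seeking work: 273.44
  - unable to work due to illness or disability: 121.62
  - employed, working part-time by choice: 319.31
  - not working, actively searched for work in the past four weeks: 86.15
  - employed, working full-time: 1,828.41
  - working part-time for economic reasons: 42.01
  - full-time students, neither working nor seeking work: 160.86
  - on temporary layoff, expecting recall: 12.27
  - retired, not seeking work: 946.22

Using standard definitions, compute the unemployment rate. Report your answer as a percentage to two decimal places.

Unemployment rate ≈ 4.30%.

Employed = 319.31 + 1,828.41 + 42.01 = 2,189.73 thousand (anyone who worked, including part-time for economic reasons, counts as employed).
Unemployed = 86.15 + 12.27 = 98.42 thousand (jobless and actively searching, or on temporary layoff).
Labor force = 2,189.73 + 98.42 = 2,288.15 thousand.
Unemployment rate = 98.42 / 2,288.15 = 4.30%.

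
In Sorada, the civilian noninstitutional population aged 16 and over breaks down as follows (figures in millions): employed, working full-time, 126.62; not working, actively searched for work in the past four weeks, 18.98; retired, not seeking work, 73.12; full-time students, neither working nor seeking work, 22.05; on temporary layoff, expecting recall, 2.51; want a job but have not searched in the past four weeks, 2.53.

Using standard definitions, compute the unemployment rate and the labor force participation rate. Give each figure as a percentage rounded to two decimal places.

Unemployment rate ≈ 14.51%; labor force participation rate ≈ 60.25%.

Employed = 126.62 million.
Unemployed = 18.98 + 2.51 = 21.49 million (jobless and actively searching, or on temporary layoff).
Labor force = 126.62 + 21.49 = 148.11 million.
Not in labor force = 73.12 + 22.05 + 2.53 = 97.70 million (those not working and not actively searching are outside the labor force — including those who want a job but have given up searching).
Civilian working-age population = 148.11 + 97.70 = 245.81 million.
Unemployment rate = 21.49 / 148.11 = 14.51%.
Labor force participation rate = 148.11 / 245.81 = 60.25%.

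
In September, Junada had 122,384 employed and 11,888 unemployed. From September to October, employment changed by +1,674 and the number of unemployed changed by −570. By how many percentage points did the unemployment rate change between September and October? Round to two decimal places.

The unemployment rate changed by −0.49 percentage points.

September: labor force = 122,384 + 11,888 = 134,272; u = 11,888/134,272 = 8.85%.
October: labor force = 124,058 + 11,318 = 135,376; u = 11,318/135,376 = 8.36%.
Change = 8.36% − 8.85% = −0.49 pp.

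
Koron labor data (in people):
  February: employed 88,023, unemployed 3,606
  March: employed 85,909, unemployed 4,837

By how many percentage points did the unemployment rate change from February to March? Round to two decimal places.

The unemployment rate changed by +1.39 percentage points.

February: labor force = 88,023 + 3,606 = 91,629; u = 3,606/91,629 = 3.94%.
March: labor force = 85,909 + 4,837 = 90,746; u = 4,837/90,746 = 5.33%.
Change = 5.33% − 3.94% = +1.39 pp.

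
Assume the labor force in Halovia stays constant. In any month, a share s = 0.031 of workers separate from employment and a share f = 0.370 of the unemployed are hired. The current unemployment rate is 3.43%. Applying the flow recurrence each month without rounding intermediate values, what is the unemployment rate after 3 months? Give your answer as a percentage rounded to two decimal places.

With a fixed labor force, u_{t+1} = u_t + s·(1−u_t) − f·u_t = u_t·(1−s−f) + s.
Here 1−s−f = 0.599 and s = 0.031.
u_1 = 0.034300 × 0.599 + 0.031 = 0.051546.
u_2 = 0.051546 × 0.599 + 0.031 = 0.061876.
u_3 = 0.061876 × 0.599 + 0.031 = 0.068064.

Unemployment rate after three months ≈ 6.81%.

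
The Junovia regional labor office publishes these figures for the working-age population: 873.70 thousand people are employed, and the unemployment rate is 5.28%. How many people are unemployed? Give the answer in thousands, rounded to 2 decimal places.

About 48.70 thousand are unemployed.

Let U be the number unemployed. The labor force is E + U, and U/(E+U) = 0.0528.
So U = 0.0528 × 873.70 / (1 − 0.0528) = 46.1314 / 0.9472 ≈ 48.70 thousand.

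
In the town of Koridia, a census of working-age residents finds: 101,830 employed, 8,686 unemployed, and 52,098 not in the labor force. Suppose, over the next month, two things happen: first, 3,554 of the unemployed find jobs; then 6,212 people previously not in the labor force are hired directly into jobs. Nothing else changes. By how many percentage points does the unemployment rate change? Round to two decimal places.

The unemployment rate changes by −3.46 percentage points.

Initially, labor force = 101,830 + 8,686 = 110,516, so u = 8,686/110,516 = 7.86%.
After the first change, unemployed falls and employed rises by 3,554; labor force unchanged → E = 105,384, U = 5,132, labor force = 110,516.
After the second change, employed and labor force both rise by 6,212; unemployed unchanged → E = 111,596, U = 5,132, labor force = 116,728.
New unemployment rate = 5,132 / 116,728 = 4.40%.
Change = 4.40% − 7.86% = −3.46 percentage points.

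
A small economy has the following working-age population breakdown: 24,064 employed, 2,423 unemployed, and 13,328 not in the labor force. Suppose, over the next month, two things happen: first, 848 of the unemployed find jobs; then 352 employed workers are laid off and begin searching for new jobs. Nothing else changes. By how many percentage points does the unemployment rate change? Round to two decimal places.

Initially, labor force = 24,064 + 2,423 = 26,487, so u = 2,423/26,487 = 9.15%.
After the first change, unemployed falls and employed rises by 848; labor force unchanged → E = 24,912, U = 1,575, labor force = 26,487.
After the second change, employed falls and unemployed rises by 352; labor force unchanged → E = 24,560, U = 1,927, labor force = 26,487.
New unemployment rate = 1,927 / 26,487 = 7.28%.
Change = 7.28% − 9.15% = −1.87 percentage points.

The unemployment rate changes by −1.87 percentage points.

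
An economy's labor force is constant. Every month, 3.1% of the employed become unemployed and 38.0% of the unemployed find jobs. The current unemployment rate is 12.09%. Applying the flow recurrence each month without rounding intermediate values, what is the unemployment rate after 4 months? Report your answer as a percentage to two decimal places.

Unemployment rate after four months ≈ 8.09%.

With a fixed labor force, u_{t+1} = u_t + s·(1−u_t) − f·u_t = u_t·(1−s−f) + s.
Here 1−s−f = 0.589 and s = 0.031.
u_1 = 0.120900 × 0.589 + 0.031 = 0.102210.
u_2 = 0.102210 × 0.589 + 0.031 = 0.091202.
u_3 = 0.091202 × 0.589 + 0.031 = 0.084718.
u_4 = 0.084718 × 0.589 + 0.031 = 0.080899.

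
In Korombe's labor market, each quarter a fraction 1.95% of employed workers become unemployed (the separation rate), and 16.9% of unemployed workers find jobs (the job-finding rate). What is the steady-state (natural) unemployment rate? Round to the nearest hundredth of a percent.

At steady state the flows balance: s·E = f·U, so U/(E+U) = s/(s+f).
u* = 1.95 / (1.95 + 16.9) = 1.95 / 18.85 = 10.34%.

Steady-state unemployment rate ≈ 10.34%.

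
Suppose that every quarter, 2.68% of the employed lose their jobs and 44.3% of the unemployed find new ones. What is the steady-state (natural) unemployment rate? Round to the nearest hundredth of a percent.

Steady-state unemployment rate ≈ 5.70%.

At steady state the flows balance: s·E = f·U, so U/(E+U) = s/(s+f).
u* = 2.68 / (2.68 + 44.3) = 2.68 / 46.98 = 5.70%.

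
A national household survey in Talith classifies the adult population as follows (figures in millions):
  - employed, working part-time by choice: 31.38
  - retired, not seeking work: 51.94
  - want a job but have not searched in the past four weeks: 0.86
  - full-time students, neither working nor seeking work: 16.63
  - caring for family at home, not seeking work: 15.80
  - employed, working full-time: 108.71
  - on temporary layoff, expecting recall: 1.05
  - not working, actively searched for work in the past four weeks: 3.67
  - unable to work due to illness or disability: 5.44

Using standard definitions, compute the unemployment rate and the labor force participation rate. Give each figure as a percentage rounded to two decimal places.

Employed = 31.38 + 108.71 = 140.09 million.
Unemployed = 1.05 + 3.67 = 4.72 million (jobless and actively searching, or on temporary layoff).
Labor force = 140.09 + 4.72 = 144.81 million.
Not in labor force = 51.94 + 0.86 + 16.63 + 15.80 + 5.44 = 90.67 million (those not working and not actively searching are outside the labor force — including those who want a job but have given up searching).
Civilian working-age population = 144.81 + 90.67 = 235.48 million.
Unemployment rate = 4.72 / 144.81 = 3.26%.
Labor force participation rate = 144.81 / 235.48 = 61.50%.

Unemployment rate ≈ 3.26%; labor force participation rate ≈ 61.50%.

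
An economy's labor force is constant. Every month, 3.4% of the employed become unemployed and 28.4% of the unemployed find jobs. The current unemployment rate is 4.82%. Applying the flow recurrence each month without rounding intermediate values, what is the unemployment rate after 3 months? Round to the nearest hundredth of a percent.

Unemployment rate after three months ≈ 8.83%.

With a fixed labor force, u_{t+1} = u_t + s·(1−u_t) − f·u_t = u_t·(1−s−f) + s.
Here 1−s−f = 0.682 and s = 0.034.
u_1 = 0.048200 × 0.682 + 0.034 = 0.066872.
u_2 = 0.066872 × 0.682 + 0.034 = 0.079607.
u_3 = 0.079607 × 0.682 + 0.034 = 0.088292.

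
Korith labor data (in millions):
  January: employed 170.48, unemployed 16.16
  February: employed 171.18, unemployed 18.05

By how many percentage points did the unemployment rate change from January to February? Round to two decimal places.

January: labor force = 170.48 + 16.16 = 186.64; u = 16.16/186.64 = 8.66%.
February: labor force = 171.18 + 18.05 = 189.23; u = 18.05/189.23 = 9.54%.
Change = 9.54% − 8.66% = +0.88 pp.

The unemployment rate changed by +0.88 percentage points.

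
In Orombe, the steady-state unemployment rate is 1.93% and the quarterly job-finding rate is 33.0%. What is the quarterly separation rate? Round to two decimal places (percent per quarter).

From u* = s/(s+f): s = u·f/(1−u).
s = 0.0193 × 33.0 / (1 − 0.0193) = 0.6369 / 0.9807 ≈ 0.65% per quarter.

Separation rate ≈ 0.65% per quarter.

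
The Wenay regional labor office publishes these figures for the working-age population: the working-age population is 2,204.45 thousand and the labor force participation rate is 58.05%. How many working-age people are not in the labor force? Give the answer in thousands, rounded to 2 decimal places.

About 924.77 thousand are not in the labor force.

Share not in the labor force = 1 − 0.5805 = 0.4195.
Not in labor force = 0.4195 × 2,204.45 ≈ 924.77 thousand.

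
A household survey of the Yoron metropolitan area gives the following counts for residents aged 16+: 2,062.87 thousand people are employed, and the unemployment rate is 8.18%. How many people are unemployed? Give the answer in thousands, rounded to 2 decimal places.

About 183.78 thousand are unemployed.

Let U be the number unemployed. The labor force is E + U, and U/(E+U) = 0.0818.
So U = 0.0818 × 2,062.87 / (1 − 0.0818) = 168.7428 / 0.9182 ≈ 183.78 thousand.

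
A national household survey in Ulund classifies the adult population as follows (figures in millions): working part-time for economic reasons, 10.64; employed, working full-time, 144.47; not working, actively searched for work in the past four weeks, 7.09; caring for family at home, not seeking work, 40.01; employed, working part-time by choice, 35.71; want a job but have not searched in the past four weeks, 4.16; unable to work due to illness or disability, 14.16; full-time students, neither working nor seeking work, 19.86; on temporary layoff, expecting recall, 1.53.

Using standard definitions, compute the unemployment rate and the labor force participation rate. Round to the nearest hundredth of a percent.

Unemployment rate ≈ 4.32%; labor force participation rate ≈ 71.84%.

Employed = 10.64 + 144.47 + 35.71 = 190.82 million (anyone who worked, including part-time for economic reasons, counts as employed).
Unemployed = 7.09 + 1.53 = 8.62 million (jobless and actively searching, or on temporary layoff).
Labor force = 190.82 + 8.62 = 199.44 million.
Not in labor force = 40.01 + 4.16 + 14.16 + 19.86 = 78.19 million (those not working and not actively searching are outside the labor force — including those who want a job but have given up searching).
Civilian working-age population = 199.44 + 78.19 = 277.63 million.
Unemployment rate = 8.62 / 199.44 = 4.32%.
Labor force participation rate = 199.44 / 277.63 = 71.84%.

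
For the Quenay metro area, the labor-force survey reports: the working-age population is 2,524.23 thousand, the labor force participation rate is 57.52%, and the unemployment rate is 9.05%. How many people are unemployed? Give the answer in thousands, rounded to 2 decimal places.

About 131.40 thousand are unemployed.

Labor force = 0.5752 × 2,524.23 = 1,451.94 thousand.
Unemployed = 0.0905 × 1,451.94 ≈ 131.40 thousand.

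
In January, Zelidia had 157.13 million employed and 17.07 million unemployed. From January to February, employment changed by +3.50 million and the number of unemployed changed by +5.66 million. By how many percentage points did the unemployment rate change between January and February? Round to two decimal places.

January: labor force = 157.13 + 17.07 = 174.20; u = 17.07/174.20 = 9.80%.
February: labor force = 160.63 + 22.73 = 183.36; u = 22.73/183.36 = 12.40%.
Change = 12.40% − 9.80% = +2.60 pp.

The unemployment rate changed by +2.60 percentage points.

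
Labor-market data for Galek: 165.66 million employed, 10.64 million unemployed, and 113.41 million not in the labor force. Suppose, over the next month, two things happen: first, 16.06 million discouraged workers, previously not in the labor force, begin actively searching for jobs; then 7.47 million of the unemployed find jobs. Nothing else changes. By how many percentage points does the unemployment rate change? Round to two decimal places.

Initially, labor force = 165.66 + 10.64 = 176.30 million, so u = 10.64/176.30 = 6.04%.
After the first change, unemployed and labor force both rise by 16.06 → E = 165.66, U = 26.70, labor force = 192.36 million.
After the second change, unemployed falls and employed rises by 7.47; labor force unchanged → E = 173.13, U = 19.23, labor force = 192.36 million.
New unemployment rate = 19.23 / 192.36 = 10.00%.
Change = 10.00% − 6.04% = +3.96 percentage points.

The unemployment rate changes by +3.96 percentage points.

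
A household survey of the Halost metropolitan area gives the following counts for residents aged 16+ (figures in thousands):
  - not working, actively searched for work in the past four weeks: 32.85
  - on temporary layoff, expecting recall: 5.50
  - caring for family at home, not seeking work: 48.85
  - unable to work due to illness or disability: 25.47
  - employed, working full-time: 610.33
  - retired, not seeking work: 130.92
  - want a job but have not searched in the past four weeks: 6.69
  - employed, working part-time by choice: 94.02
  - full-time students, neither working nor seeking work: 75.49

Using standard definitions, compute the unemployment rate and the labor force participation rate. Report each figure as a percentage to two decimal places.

Unemployment rate ≈ 5.16%; labor force participation rate ≈ 72.10%.

Employed = 610.33 + 94.02 = 704.35 thousand.
Unemployed = 32.85 + 5.50 = 38.35 thousand (jobless and actively searching, or on temporary layoff).
Labor force = 704.35 + 38.35 = 742.70 thousand.
Not in labor force = 48.85 + 25.47 + 130.92 + 6.69 + 75.49 = 287.42 thousand (those not working and not actively searching are outside the labor force — including those who want a job but have given up searching).
Civilian working-age population = 742.70 + 287.42 = 1,030.12 thousand.
Unemployment rate = 38.35 / 742.70 = 5.16%.
Labor force participation rate = 742.70 / 1,030.12 = 72.10%.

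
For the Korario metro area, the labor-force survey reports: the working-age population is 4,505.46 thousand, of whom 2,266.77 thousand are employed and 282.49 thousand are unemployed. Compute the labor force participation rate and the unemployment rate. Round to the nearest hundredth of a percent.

Labor force participation rate ≈ 56.58%; unemployment rate ≈ 11.08%.

Labor force = employed + unemployed = 2,266.77 + 282.49 = 2,549.26 thousand.
Unemployment rate = 282.49 / 2,549.26 = 11.08%.
Labor force participation rate = 2,549.26 / 4,505.46 = 56.58%.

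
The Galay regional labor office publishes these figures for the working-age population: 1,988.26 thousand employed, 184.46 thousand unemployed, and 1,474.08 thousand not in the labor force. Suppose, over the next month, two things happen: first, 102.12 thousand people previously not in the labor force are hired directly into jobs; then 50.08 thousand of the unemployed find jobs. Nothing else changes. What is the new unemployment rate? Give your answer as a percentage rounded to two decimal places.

Initially, labor force = 1,988.26 + 184.46 = 2,172.72 thousand, so u = 184.46/2,172.72 = 8.49%.
After the first change, employed and labor force both rise by 102.12; unemployed unchanged → E = 2,090.38, U = 184.46, labor force = 2,274.84 thousand.
After the second change, unemployed falls and employed rises by 50.08; labor force unchanged → E = 2,140.46, U = 134.38, labor force = 2,274.84 thousand.
New unemployment rate = 134.38 / 2,274.84 = 5.91%.

New unemployment rate ≈ 5.91%.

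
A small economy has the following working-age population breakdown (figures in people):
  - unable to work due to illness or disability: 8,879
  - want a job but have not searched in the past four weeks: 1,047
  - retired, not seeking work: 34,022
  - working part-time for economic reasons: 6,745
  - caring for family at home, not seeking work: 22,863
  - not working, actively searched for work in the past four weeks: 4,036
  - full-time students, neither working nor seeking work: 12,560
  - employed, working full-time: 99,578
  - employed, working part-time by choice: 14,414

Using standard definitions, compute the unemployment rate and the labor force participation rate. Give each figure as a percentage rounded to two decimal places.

Employed = 6,745 + 99,578 + 14,414 = 120,737 (anyone who worked, including part-time for economic reasons, counts as employed).
Unemployed = 4,036.
Labor force = 120,737 + 4,036 = 124,773.
Not in labor force = 8,879 + 1,047 + 34,022 + 22,863 + 12,560 = 79,371 (those not working and not actively searching are outside the labor force — including those who want a job but have given up searching).
Civilian working-age population = 124,773 + 79,371 = 204,144.
Unemployment rate = 4,036 / 124,773 = 3.23%.
Labor force participation rate = 124,773 / 204,144 = 61.12%.

Unemployment rate ≈ 3.23%; labor force participation rate ≈ 61.12%.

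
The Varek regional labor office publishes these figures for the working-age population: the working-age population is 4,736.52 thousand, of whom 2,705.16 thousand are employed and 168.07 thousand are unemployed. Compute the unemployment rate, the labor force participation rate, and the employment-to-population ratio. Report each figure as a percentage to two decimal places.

Unemployment rate ≈ 5.85%; labor force participation rate ≈ 60.66%; employment-population ratio ≈ 57.11%.

Labor force = employed + unemployed = 2,705.16 + 168.07 = 2,873.23 thousand.
Unemployment rate = 168.07 / 2,873.23 = 5.85%.
Labor force participation rate = 2,873.23 / 4,736.52 = 60.66%.
Employment-population ratio = 2,705.16 / 4,736.52 = 57.11%.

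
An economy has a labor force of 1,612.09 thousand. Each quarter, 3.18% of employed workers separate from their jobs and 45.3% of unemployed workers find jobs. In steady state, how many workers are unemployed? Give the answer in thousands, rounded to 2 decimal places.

Steady-state unemployment rate u* = s/(s+f) = 3.18/(3.18+45.3) = 0.065594.
Unemployed = u* × labor force = 0.065594 × 1,612.09 ≈ 105.74 thousand.

About 105.74 thousand are unemployed in steady state.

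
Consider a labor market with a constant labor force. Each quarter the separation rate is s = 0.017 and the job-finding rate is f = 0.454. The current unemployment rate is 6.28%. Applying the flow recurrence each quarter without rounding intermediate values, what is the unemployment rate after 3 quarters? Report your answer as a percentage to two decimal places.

Unemployment rate after three quarters ≈ 4.00%.

With a fixed labor force, u_{t+1} = u_t + s·(1−u_t) − f·u_t = u_t·(1−s−f) + s.
Here 1−s−f = 0.529 and s = 0.017.
u_1 = 0.062800 × 0.529 + 0.017 = 0.050221.
u_2 = 0.050221 × 0.529 + 0.017 = 0.043567.
u_3 = 0.043567 × 0.529 + 0.017 = 0.040047.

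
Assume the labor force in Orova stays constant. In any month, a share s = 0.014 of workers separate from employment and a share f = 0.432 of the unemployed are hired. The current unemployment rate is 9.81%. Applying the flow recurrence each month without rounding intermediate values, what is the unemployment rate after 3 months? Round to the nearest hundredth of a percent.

With a fixed labor force, u_{t+1} = u_t + s·(1−u_t) − f·u_t = u_t·(1−s−f) + s.
Here 1−s−f = 0.554 and s = 0.014.
u_1 = 0.098100 × 0.554 + 0.014 = 0.068347.
u_2 = 0.068347 × 0.554 + 0.014 = 0.051864.
u_3 = 0.051864 × 0.554 + 0.014 = 0.042733.

Unemployment rate after three months ≈ 4.27%.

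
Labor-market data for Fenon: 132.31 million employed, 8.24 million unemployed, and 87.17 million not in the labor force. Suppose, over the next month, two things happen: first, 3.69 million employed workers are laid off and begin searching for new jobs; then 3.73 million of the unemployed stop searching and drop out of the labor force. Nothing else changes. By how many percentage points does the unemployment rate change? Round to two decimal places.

The unemployment rate changes by +0.13 percentage points.

Initially, labor force = 132.31 + 8.24 = 140.55 million, so u = 8.24/140.55 = 5.86%.
After the first change, employed falls and unemployed rises by 3.69; labor force unchanged → E = 128.62, U = 11.93, labor force = 140.55 million.
After the second change, unemployed and labor force both fall by 3.73 → E = 128.62, U = 8.20, labor force = 136.82 million.
New unemployment rate = 8.20 / 136.82 = 5.99%.
Change = 5.99% − 5.86% = +0.13 percentage points.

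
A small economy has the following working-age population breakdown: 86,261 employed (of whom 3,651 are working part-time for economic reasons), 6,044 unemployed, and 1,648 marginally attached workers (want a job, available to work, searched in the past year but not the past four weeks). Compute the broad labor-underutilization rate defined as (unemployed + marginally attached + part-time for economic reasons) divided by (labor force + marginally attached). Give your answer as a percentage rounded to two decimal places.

Labor force = 86,261 + 6,044 = 92,305.
Numerator = 6,044 + 1,648 + 3,651 = 11,343.
Denominator = 92,305 + 1,648 = 93,953.
Broad rate = 11,343 / 93,953 = 12.07%.

Broad underutilization rate ≈ 12.07%.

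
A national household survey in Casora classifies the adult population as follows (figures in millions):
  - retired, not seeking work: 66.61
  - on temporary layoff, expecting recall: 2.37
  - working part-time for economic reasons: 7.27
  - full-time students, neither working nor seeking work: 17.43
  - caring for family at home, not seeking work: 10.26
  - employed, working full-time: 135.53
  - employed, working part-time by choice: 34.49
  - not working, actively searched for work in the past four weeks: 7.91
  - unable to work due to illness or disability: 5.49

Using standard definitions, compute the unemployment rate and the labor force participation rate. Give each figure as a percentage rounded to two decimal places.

Employed = 7.27 + 135.53 + 34.49 = 177.29 million (anyone who worked, including part-time for economic reasons, counts as employed).
Unemployed = 2.37 + 7.91 = 10.28 million (jobless and actively searching, or on temporary layoff).
Labor force = 177.29 + 10.28 = 187.57 million.
Not in labor force = 66.61 + 17.43 + 10.26 + 5.49 = 99.79 million (those not working and not actively searching are outside the labor force).
Civilian working-age population = 187.57 + 99.79 = 287.36 million.
Unemployment rate = 10.28 / 187.57 = 5.48%.
Labor force participation rate = 187.57 / 287.36 = 65.27%.

Unemployment rate ≈ 5.48%; labor force participation rate ≈ 65.27%.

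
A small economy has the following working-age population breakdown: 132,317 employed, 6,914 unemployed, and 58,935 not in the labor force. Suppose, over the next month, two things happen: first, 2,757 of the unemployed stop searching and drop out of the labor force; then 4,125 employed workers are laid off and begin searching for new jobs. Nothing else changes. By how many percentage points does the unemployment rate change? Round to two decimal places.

Initially, labor force = 132,317 + 6,914 = 139,231, so u = 6,914/139,231 = 4.97%.
After the first change, unemployed and labor force both fall by 2,757 → E = 132,317, U = 4,157, labor force = 136,474.
After the second change, employed falls and unemployed rises by 4,125; labor force unchanged → E = 128,192, U = 8,282, labor force = 136,474.
New unemployment rate = 8,282 / 136,474 = 6.07%.
Change = 6.07% − 4.97% = +1.10 percentage points.

The unemployment rate changes by +1.10 percentage points.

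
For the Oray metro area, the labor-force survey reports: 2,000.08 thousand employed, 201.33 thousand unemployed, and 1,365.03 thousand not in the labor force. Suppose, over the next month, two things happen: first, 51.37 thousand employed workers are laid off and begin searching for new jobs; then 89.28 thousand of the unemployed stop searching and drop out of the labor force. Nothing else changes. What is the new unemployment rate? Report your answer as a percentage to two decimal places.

Initially, labor force = 2,000.08 + 201.33 = 2,201.41 thousand, so u = 201.33/2,201.41 = 9.15%.
After the first change, employed falls and unemployed rises by 51.37; labor force unchanged → E = 1,948.71, U = 252.70, labor force = 2,201.41 thousand.
After the second change, unemployed and labor force both fall by 89.28 → E = 1,948.71, U = 163.42, labor force = 2,112.13 thousand.
New unemployment rate = 163.42 / 2,112.13 = 7.74%.

New unemployment rate ≈ 7.74%.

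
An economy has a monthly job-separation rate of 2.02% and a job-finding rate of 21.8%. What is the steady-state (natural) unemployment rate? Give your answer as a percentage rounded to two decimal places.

Steady-state unemployment rate ≈ 8.48%.

At steady state the flows balance: s·E = f·U, so U/(E+U) = s/(s+f).
u* = 2.02 / (2.02 + 21.8) = 2.02 / 23.82 = 8.48%.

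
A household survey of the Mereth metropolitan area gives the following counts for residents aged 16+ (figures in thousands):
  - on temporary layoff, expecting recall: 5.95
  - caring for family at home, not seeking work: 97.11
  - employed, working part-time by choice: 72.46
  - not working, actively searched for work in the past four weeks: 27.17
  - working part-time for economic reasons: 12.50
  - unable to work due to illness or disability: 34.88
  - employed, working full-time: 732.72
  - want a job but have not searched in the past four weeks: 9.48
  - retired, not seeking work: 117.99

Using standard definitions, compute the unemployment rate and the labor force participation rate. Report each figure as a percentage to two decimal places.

Employed = 72.46 + 12.50 + 732.72 = 817.68 thousand (anyone who worked, including part-time for economic reasons, counts as employed).
Unemployed = 5.95 + 27.17 = 33.12 thousand (jobless and actively searching, or on temporary layoff).
Labor force = 817.68 + 33.12 = 850.80 thousand.
Not in labor force = 97.11 + 34.88 + 9.48 + 117.99 = 259.46 thousand (those not working and not actively searching are outside the labor force — including those who want a job but have given up searching).
Civilian working-age population = 850.80 + 259.46 = 1,110.26 thousand.
Unemployment rate = 33.12 / 850.80 = 3.89%.
Labor force participation rate = 850.80 / 1,110.26 = 76.63%.

Unemployment rate ≈ 3.89%; labor force participation rate ≈ 76.63%.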